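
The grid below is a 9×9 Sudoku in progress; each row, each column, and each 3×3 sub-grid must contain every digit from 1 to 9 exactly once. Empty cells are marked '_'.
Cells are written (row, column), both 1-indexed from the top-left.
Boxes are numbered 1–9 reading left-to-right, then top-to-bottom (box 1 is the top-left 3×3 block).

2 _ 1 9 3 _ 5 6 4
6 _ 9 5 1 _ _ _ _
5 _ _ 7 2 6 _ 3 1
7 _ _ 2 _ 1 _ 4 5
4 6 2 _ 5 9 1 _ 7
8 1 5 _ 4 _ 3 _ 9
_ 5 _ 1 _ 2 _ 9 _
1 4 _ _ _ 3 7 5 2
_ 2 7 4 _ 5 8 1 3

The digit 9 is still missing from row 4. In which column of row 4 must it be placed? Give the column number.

Consider where 9 can go in row 4.
(4,3) is out (column 3 already has a 9).
(4,5) is out (box 5 already has a 9).
(4,7) is out (box 6 already has a 9).
So the only cell in row 4 that can hold 9 is (4,2).
That is column 2.

2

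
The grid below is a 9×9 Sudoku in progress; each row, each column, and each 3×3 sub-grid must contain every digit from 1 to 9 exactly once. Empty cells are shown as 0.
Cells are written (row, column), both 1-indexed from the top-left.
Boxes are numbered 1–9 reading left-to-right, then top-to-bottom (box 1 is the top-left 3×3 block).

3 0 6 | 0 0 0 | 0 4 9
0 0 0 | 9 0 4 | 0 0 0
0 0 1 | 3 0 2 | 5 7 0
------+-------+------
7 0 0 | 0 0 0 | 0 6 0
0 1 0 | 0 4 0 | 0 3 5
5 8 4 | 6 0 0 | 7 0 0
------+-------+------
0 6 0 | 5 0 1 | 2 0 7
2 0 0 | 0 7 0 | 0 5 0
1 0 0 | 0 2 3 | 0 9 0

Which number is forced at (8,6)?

6

Cell (8,6) itself could take any of {6, 8, 9} by direct elimination.
Consider where 6 can go in box 8.
(7,5) is out (row 7 already has a 6).
(8,4) is out (column 4 already has a 6).
(9,4) is out (column 4 already has a 6).
So the only cell in box 8 that can hold 6 is (8,6).
Therefore (8,6) = 6.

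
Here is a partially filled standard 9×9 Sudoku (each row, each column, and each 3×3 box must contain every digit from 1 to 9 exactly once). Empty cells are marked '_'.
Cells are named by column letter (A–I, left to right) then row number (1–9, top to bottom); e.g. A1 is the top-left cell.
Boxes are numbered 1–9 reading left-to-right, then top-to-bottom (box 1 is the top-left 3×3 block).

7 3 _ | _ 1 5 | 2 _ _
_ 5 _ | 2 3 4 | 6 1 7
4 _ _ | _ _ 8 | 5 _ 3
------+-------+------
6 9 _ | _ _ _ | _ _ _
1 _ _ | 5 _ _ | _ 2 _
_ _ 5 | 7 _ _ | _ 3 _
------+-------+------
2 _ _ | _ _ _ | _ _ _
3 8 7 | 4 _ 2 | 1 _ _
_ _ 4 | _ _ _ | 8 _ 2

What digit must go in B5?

7

Cell B5 itself could take any of {4, 7} by direct elimination.
Consider where 7 can go in box 4.
C4 is out (column C already has a 7).
C5 is out (column C already has a 7).
A6 is out (row 6 already has a 7).
B6 is out (row 6 already has a 7).
So the only cell in box 4 that can hold 7 is B5.
Therefore B5 = 7.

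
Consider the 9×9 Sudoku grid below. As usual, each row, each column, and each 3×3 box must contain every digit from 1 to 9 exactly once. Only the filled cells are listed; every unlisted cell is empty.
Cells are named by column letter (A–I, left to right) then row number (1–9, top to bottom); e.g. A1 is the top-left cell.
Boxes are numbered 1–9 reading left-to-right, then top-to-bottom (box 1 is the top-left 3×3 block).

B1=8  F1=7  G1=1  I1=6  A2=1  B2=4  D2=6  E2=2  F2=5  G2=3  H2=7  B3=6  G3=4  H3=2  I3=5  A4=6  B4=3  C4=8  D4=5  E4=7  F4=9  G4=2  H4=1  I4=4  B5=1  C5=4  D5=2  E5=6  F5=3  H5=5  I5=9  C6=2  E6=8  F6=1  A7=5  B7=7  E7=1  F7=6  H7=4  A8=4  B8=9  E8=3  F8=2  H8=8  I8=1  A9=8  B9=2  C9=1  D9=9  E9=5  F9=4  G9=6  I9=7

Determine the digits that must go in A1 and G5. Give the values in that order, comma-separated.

For A1:
  Consider where 2 can go in box 1.
  C1 is out (column C already has a 2).
  C2 is out (row 2 already has a 2).
  A3 is out (row 3 already has a 2).
  C3 is out (row 3 already has a 2).
  So the only cell in box 1 that can hold 2 is A1.
  So A1 = 2.
For G5:
  Consider where 8 can go in box 6.
  G6 is out (row 6 already has a 8).
  H6 is out (row 6 already has a 8).
  I6 is out (row 6 already has a 8).
  So the only cell in box 6 that can hold 8 is G5.
  So G5 = 8.

2,8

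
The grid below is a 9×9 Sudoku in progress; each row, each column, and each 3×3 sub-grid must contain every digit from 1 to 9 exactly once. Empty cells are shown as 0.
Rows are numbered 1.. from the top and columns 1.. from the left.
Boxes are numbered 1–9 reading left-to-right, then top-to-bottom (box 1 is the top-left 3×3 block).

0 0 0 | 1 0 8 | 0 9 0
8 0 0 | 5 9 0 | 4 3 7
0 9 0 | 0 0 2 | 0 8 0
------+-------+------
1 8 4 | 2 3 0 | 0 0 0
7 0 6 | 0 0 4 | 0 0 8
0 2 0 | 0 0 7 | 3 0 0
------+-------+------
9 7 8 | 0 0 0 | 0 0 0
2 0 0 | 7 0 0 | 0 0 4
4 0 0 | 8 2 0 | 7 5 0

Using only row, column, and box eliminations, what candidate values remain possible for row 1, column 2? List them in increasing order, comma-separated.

Row 1 already contains {1, 8, 9}.
Column 2 already contains {2, 7, 8, 9}.
Its 3×3 block (box 1) already contains {8, 9}.
Removing those from 1–9 leaves {3, 4, 5, 6} as the candidates for row 1, column 2.

3,4,5,6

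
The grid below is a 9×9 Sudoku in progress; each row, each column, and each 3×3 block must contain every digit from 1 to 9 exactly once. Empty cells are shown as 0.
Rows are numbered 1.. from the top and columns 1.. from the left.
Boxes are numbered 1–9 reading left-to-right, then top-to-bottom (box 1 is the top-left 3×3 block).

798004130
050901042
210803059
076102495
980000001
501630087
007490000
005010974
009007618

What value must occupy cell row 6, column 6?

Row 6 already contains {1, 3, 5, 6, 7, 8}.
Column 6 already contains {1, 2, 3, 4, 7}.
Its 3×3 block (box 5) already contains {1, 2, 3, 6}.
The only value from 1–9 not eliminated is 9, so row 6, column 6 = 9.

9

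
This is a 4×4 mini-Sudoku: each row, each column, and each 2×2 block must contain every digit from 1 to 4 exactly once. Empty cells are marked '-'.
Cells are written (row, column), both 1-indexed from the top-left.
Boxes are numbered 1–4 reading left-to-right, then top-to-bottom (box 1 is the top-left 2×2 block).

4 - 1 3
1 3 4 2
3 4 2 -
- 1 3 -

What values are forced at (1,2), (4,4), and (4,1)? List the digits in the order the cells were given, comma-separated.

For (1,2):
  Row 1 already contains {1, 3, 4}.
  Column 2 already contains {1, 3, 4}.
  Its 2×2 block (box 1) already contains {1, 3, 4}.
  The only value from 1–4 not eliminated is 2, so (1,2) = 2.
For (4,4):
  Row 4 already contains {1, 3}.
  Column 4 already contains {2, 3}.
  Its 2×2 block (box 4) already contains {2, 3}.
  The only value from 1–4 not eliminated is 4, so (4,4) = 4.
For (4,1):
  Row 4 already contains {1, 3}.
  Column 1 already contains {1, 3, 4}.
  Its 2×2 block (box 3) already contains {1, 3, 4}.
  The only value from 1–4 not eliminated is 2, so (4,1) = 2.

2,4,2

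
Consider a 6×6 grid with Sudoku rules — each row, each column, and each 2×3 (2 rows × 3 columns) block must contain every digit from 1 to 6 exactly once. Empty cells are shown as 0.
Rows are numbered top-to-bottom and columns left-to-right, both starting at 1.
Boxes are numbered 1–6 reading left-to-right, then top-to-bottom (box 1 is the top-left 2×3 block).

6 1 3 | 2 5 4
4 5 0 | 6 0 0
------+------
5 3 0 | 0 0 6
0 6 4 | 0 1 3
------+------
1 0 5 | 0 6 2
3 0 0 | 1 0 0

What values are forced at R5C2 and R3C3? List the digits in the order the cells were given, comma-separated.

For R5C2:
  Row 5 already contains {1, 2, 5, 6}.
  Column 2 already contains {1, 3, 5, 6}.
  Its 2×3 block (box 5) already contains {1, 3, 5}.
  The only value from 1–6 not eliminated is 4, so R5C2 = 4.
For R3C3:
  Consider where 1 can go in row 3.
  R3C4 is out (column 4 already has a 1).
  R3C5 is out (column 5 already has a 1).
  So the only cell in row 3 that can hold 1 is R3C3.
  So R3C3 = 1.

4,1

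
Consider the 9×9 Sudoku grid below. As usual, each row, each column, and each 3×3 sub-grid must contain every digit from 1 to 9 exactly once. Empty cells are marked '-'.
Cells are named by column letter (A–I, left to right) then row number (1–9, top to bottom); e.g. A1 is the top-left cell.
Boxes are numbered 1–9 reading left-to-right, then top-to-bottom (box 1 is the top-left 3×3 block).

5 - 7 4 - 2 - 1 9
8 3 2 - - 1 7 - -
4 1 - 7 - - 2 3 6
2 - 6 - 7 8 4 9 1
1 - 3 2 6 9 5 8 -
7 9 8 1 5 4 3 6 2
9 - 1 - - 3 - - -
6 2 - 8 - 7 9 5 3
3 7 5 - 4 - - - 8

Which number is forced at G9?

1

Cell G9 itself could take any of {1, 6} by direct elimination.
Consider where 1 can go in column G.
G1 is out (row 1 already has a 1).
G7 is out (row 7 already has a 1).
So the only cell in column G that can hold 1 is G9.
Therefore G9 = 1.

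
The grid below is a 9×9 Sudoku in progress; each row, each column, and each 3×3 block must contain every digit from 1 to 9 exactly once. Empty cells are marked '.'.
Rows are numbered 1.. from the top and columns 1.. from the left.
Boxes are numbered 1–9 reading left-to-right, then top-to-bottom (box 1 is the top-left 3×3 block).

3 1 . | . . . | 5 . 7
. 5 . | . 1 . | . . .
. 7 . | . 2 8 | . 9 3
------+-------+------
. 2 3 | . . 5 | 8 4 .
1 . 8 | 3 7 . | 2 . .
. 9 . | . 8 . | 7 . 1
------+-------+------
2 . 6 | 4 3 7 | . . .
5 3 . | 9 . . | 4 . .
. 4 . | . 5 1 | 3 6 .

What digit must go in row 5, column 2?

6

Row 5 already contains {1, 2, 3, 7, 8}.
Column 2 already contains {1, 2, 3, 4, 5, 7, 9}.
Its 3×3 block (box 4) already contains {1, 2, 3, 8, 9}.
The only value from 1–9 not eliminated is 6, so row 5, column 2 = 6.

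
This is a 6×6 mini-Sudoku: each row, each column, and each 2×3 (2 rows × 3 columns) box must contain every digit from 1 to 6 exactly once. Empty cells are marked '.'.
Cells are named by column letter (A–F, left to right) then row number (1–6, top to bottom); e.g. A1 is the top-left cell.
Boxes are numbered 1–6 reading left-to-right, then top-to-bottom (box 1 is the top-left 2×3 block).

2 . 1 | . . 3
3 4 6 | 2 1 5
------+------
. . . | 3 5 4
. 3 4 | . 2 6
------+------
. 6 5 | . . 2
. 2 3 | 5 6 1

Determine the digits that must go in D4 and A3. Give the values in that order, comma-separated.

1,6

For D4:
  Row 4 already contains {2, 3, 4, 6}.
  Column D already contains {2, 3, 5}.
  Its 2×3 block (box 4) already contains {2, 3, 4, 5, 6}.
  The only value from 1–6 not eliminated is 1, so D4 = 1.
For A3:
  Consider where 6 can go in column A.
  A4 is out (row 4 already has a 6).
  A5 is out (row 5 already has a 6).
  A6 is out (row 6 already has a 6).
  So the only cell in column A that can hold 6 is A3.
  So A3 = 6.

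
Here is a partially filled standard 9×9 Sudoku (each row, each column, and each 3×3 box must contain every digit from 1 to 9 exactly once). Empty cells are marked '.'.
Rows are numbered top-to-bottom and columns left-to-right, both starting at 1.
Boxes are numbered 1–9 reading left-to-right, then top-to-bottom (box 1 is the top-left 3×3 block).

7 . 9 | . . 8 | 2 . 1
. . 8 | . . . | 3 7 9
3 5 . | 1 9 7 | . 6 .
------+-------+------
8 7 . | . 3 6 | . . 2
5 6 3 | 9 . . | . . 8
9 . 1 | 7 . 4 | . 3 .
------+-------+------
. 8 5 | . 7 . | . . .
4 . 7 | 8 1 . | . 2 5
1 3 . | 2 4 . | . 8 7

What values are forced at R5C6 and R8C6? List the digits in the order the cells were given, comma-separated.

1,3

For R5C6:
  Consider where 1 can go in box 5.
  R4C4 is out (column 4 already has a 1).
  R5C5 is out (column 5 already has a 1).
  R6C5 is out (row 6 already has a 1).
  So the only cell in box 5 that can hold 1 is R5C6.
  So R5C6 = 1.
For R8C6:
  Consider where 3 can go in row 8.
  R8C2 is out (column 2 already has a 3).
  R8C7 is out (column 7 already has a 3).
  So the only cell in row 8 that can hold 3 is R8C6.
  So R8C6 = 3.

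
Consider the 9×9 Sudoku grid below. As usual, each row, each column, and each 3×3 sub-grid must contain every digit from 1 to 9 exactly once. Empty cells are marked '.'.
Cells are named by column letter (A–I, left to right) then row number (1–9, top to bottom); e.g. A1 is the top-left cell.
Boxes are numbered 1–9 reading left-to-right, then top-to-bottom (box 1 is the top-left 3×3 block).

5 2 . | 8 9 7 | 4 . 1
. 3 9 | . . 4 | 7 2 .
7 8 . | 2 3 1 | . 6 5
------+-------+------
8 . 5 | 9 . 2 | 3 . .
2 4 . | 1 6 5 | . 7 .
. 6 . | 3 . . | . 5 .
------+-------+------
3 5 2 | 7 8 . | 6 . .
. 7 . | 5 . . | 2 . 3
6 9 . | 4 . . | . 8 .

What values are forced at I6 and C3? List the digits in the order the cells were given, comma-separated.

2,4

For I6:
  Consider where 2 can go in column I.
  I2 is out (row 2 already has a 2).
  I4 is out (row 4 already has a 2).
  I5 is out (row 5 already has a 2).
  I7 is out (row 7 already has a 2).
  I9 is out (box 9 already has a 2).
  So the only cell in column I that can hold 2 is I6.
  So I6 = 2.
For C3:
  Row 3 already contains {1, 2, 3, 5, 6, 7, 8}.
  Column C already contains {2, 5, 9}.
  Its 3×3 block (box 1) already contains {2, 3, 5, 7, 8, 9}.
  The only value from 1–9 not eliminated is 4, so C3 = 4.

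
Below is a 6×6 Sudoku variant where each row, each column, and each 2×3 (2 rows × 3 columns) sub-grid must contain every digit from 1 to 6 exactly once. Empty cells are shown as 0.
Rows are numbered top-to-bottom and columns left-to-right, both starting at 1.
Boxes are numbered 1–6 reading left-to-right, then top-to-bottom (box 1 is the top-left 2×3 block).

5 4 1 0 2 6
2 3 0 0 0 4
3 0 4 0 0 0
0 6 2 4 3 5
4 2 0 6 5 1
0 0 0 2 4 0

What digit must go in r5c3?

Row 5 already contains {1, 2, 4, 5, 6}.
Column 3 already contains {1, 2, 4}.
Its 2×3 block (box 5) already contains {2, 4}.
The only value from 1–6 not eliminated is 3, so r5c3 = 3.

3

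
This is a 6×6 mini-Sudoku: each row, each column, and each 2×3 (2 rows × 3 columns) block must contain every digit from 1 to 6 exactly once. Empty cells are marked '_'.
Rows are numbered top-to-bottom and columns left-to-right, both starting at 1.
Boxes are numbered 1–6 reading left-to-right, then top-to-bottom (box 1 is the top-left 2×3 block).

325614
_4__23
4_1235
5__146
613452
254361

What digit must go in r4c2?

3

Row 4 already contains {1, 4, 5, 6}.
Column 2 already contains {1, 2, 4, 5}.
Its 2×3 block (box 3) already contains {1, 4, 5}.
The only value from 1–6 not eliminated is 3, so r4c2 = 3.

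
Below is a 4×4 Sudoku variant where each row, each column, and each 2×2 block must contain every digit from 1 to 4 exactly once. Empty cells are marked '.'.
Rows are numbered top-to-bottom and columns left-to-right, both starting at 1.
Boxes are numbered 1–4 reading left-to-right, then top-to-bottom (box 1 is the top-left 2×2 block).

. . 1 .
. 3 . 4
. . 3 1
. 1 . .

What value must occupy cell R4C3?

4

Cell R4C3 itself could take any of {2, 4} by direct elimination.
Consider where 4 can go in box 4.
R4C4 is out (column 4 already has a 4).
So the only cell in box 4 that can hold 4 is R4C3.
Therefore R4C3 = 4.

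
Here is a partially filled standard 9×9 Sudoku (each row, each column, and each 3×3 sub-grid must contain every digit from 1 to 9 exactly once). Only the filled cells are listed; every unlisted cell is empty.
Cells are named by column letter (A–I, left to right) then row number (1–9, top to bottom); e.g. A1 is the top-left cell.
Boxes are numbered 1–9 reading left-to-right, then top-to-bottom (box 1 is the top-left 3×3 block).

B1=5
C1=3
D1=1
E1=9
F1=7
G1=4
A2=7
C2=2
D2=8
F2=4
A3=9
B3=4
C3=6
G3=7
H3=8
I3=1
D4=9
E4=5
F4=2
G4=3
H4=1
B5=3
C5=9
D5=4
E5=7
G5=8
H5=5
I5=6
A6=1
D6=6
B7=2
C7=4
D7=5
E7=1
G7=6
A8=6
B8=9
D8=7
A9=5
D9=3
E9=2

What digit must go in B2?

1

Row 2 already contains {2, 4, 7, 8}.
Column B already contains {2, 3, 4, 5, 9}.
Its 3×3 block (box 1) already contains {2, 3, 4, 5, 6, 7, 9}.
The only value from 1–9 not eliminated is 1, so B2 = 1.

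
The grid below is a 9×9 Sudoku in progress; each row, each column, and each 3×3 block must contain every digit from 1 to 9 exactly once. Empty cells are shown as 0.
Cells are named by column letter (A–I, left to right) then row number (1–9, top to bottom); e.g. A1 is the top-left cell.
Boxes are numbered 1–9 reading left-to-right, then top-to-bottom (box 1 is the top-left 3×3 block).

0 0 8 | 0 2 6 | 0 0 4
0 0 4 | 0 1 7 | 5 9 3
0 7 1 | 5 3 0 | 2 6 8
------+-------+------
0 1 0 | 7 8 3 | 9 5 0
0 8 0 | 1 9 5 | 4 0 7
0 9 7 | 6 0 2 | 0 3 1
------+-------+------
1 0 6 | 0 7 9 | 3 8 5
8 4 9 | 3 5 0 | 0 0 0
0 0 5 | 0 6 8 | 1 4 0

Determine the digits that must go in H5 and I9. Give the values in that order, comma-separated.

2,9

For H5:
  Row 5 already contains {1, 4, 5, 7, 8, 9}.
  Column H already contains {3, 4, 5, 6, 8, 9}.
  Its 3×3 block (box 6) already contains {1, 3, 4, 5, 7, 9}.
  The only value from 1–9 not eliminated is 2, so H5 = 2.
For I9:
  Consider where 9 can go in row 9.
  A9 is out (box 7 already has a 9).
  B9 is out (column B already has a 9).
  D9 is out (box 8 already has a 9).
  So the only cell in row 9 that can hold 9 is I9.
  So I9 = 9.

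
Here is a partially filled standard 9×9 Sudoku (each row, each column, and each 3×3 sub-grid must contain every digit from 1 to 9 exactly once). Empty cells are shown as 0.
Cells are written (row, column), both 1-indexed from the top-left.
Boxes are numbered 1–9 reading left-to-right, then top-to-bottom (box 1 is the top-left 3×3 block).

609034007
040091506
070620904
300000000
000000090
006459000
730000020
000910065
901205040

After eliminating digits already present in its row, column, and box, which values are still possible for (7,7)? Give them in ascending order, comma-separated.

1,8

Row 7 already contains {2, 3, 7}.
Column 7 already contains {5, 9}.
Its 3×3 block (box 9) already contains {2, 4, 5, 6}.
Removing those from 1–9 leaves {1, 8} as the candidates for (7,7).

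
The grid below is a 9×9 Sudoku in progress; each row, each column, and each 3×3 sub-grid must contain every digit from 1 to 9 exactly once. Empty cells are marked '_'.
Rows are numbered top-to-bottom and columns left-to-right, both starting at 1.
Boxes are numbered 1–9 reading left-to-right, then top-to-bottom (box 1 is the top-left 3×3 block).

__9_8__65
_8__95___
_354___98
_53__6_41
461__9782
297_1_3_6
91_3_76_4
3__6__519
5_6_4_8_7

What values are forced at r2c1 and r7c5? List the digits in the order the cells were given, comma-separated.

For r2c1:
  Consider where 6 can go in row 2.
  r2c3 is out (column 3 already has a 6).
  r2c4 is out (column 4 already has a 6).
  r2c7 is out (column 7 already has a 6).
  r2c8 is out (column 8 already has a 6).
  r2c9 is out (column 9 already has a 6).
  So the only cell in row 2 that can hold 6 is r2c1.
  So r2c1 = 6.
For r7c5:
  Consider where 5 can go in box 8.
  r8c5 is out (row 8 already has a 5).
  r8c6 is out (row 8 already has a 5).
  r9c4 is out (row 9 already has a 5).
  r9c6 is out (row 9 already has a 5).
  So the only cell in box 8 that can hold 5 is r7c5.
  So r7c5 = 5.

6,5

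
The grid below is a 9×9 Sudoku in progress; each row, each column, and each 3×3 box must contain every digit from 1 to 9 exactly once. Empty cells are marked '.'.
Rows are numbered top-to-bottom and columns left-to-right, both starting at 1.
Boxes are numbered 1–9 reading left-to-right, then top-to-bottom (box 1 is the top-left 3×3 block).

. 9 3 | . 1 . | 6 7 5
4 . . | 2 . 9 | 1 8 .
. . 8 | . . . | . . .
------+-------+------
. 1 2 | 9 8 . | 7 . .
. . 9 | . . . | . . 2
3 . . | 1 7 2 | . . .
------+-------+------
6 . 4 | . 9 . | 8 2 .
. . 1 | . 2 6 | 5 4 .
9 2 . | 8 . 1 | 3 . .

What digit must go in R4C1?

Row 4 already contains {1, 2, 7, 8, 9}.
Column 1 already contains {3, 4, 6, 9}.
Its 3×3 block (box 4) already contains {1, 2, 3, 9}.
The only value from 1–9 not eliminated is 5, so R4C1 = 5.

5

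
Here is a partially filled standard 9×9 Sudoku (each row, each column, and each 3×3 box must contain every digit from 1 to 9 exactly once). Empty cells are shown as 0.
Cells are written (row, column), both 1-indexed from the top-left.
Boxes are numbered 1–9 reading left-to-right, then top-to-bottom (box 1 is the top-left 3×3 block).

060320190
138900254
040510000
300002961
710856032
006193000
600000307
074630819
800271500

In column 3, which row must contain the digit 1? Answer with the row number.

7

Consider where 1 can go in column 3.
(1,3) is out (row 1 already has a 1).
(3,3) is out (row 3 already has a 1).
(4,3) is out (row 4 already has a 1).
(5,3) is out (row 5 already has a 1).
(9,3) is out (row 9 already has a 1).
So the only cell in column 3 that can hold 1 is (7,3).
That is row 7.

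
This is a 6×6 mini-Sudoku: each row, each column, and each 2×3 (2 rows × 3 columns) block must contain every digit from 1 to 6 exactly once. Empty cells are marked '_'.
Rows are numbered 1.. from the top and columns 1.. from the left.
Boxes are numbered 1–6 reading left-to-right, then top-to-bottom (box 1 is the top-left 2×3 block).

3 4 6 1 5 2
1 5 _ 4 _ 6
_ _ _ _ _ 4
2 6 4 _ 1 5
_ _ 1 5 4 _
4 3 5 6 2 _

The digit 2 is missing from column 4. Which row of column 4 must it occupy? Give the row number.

3

Consider where 2 can go in column 4.
row 4, column 4 is out (row 4 already has a 2).
So the only cell in column 4 that can hold 2 is row 3, column 4.
That is row 3.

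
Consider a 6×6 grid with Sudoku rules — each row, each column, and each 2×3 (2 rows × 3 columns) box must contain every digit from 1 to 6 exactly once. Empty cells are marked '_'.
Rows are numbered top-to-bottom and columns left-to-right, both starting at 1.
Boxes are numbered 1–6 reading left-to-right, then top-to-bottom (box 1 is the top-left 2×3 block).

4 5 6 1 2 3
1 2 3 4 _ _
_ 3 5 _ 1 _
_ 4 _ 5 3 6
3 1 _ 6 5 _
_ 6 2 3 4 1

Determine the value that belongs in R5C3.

Row 5 already contains {1, 3, 5, 6}.
Column 3 already contains {2, 3, 5, 6}.
Its 2×3 block (box 5) already contains {1, 2, 3, 6}.
The only value from 1–6 not eliminated is 4, so R5C3 = 4.

4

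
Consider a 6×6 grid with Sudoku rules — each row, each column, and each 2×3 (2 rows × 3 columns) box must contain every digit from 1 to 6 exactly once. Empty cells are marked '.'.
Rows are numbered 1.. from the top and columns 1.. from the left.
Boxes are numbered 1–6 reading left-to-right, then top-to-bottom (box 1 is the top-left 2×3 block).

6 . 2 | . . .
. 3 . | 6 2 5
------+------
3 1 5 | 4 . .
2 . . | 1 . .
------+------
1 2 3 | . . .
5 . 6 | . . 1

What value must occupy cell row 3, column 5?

Row 3 already contains {1, 3, 4, 5}.
Column 5 already contains {2}.
Its 2×3 block (box 4) already contains {1, 4}.
The only value from 1–6 not eliminated is 6, so row 3, column 5 = 6.

6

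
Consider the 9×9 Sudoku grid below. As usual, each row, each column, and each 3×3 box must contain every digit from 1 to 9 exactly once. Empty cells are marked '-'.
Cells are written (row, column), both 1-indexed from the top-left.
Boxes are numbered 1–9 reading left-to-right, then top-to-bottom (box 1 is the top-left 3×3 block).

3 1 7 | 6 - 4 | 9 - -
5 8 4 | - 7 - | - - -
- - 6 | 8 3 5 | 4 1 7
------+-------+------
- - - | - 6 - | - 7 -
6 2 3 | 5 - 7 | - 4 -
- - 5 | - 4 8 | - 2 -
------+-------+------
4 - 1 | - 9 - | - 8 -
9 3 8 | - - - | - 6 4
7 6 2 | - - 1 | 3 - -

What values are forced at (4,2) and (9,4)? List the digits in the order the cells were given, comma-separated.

For (4,2):
  Consider where 4 can go in column 2.
  (3,2) is out (row 3 already has a 4).
  (6,2) is out (row 6 already has a 4).
  (7,2) is out (row 7 already has a 4).
  So the only cell in column 2 that can hold 4 is (4,2).
  So (4,2) = 4.
For (9,4):
  Row 9 already contains {1, 2, 3, 6, 7}.
  Column 4 already contains {5, 6, 8}.
  Its 3×3 block (box 8) already contains {1, 9}.
  The only value from 1–9 not eliminated is 4, so (9,4) = 4.

4,4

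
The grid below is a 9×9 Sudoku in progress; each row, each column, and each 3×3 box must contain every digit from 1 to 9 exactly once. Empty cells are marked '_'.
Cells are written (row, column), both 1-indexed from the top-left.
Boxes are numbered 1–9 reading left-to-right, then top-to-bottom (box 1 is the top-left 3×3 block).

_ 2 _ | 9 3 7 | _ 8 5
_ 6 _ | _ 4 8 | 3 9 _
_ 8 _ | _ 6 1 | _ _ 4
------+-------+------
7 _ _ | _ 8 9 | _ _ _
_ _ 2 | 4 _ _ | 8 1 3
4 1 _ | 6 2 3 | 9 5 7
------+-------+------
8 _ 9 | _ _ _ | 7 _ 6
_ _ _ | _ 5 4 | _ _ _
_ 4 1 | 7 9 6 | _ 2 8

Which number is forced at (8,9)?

Cell (8,9) itself could take any of {1, 9} by direct elimination.
Consider where 9 can go in row 8.
(8,1) is out (box 7 already has a 9). (8,2) is out (box 7 already has a 9). (8,3) is out (column 3 already has a 9). (8,4) is out (column 4 already has a 9). The remaining empty cells in row 8 are similarly blocked.
So the only cell in row 8 that can hold 9 is (8,9).
Therefore (8,9) = 9.

9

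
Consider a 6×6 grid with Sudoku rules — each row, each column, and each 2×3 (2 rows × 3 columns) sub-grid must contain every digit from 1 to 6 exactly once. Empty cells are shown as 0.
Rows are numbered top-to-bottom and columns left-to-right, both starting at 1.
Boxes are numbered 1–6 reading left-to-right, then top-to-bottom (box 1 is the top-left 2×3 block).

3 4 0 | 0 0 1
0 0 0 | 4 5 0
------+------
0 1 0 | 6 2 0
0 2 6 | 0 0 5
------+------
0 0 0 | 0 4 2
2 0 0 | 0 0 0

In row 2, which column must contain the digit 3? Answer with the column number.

Consider where 3 can go in row 2.
R2C1 is out (column 1 already has a 3).
R2C2 is out (box 1 already has a 3).
R2C3 is out (box 1 already has a 3).
So the only cell in row 2 that can hold 3 is R2C6.
That is column 6.

6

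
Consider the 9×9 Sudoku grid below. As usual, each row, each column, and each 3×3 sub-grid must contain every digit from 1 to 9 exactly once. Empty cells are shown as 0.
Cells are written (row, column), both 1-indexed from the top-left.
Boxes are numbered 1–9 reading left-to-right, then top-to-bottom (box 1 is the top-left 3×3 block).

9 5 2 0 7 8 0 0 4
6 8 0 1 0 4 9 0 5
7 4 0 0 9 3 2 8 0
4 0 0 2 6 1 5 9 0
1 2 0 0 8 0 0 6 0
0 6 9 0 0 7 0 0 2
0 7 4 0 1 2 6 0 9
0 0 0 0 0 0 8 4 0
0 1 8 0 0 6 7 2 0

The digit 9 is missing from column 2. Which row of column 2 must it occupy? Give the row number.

8

Consider where 9 can go in column 2.
(4,2) is out (row 4 already has a 9).
So the only cell in column 2 that can hold 9 is (8,2).
That is row 8.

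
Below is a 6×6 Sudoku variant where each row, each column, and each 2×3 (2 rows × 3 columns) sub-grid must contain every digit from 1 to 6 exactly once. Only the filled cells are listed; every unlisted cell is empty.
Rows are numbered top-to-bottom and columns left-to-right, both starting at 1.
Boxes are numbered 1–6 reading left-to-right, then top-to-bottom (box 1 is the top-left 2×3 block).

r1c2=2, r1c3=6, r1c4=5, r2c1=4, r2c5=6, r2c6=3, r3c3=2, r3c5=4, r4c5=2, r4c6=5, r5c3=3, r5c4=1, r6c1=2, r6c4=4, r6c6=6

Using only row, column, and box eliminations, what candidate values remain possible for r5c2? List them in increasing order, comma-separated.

4,5,6

Row 5 already contains {1, 3}.
Column 2 already contains {2}.
Its 2×3 block (box 5) already contains {2, 3}.
Removing those from 1–6 leaves {4, 5, 6} as the candidates for r5c2.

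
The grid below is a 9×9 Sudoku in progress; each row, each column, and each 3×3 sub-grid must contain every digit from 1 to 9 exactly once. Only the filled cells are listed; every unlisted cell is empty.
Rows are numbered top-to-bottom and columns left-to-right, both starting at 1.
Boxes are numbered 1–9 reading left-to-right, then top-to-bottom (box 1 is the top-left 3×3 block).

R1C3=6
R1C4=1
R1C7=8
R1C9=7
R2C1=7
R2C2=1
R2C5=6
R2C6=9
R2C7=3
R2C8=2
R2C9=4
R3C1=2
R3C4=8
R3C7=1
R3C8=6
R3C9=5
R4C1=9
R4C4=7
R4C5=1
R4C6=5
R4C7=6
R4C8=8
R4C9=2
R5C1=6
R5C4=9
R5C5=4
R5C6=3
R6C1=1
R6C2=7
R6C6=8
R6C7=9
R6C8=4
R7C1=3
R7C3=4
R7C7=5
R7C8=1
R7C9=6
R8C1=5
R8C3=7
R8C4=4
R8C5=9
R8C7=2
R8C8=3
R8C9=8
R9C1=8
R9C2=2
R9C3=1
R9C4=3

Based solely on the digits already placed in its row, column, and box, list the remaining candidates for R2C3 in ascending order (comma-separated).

5,8

Row 2 already contains {1, 2, 3, 4, 6, 7, 9}.
Column 3 already contains {1, 4, 6, 7}.
Its 3×3 block (box 1) already contains {1, 2, 6, 7}.
Removing those from 1–9 leaves {5, 8} as the candidates for R2C3.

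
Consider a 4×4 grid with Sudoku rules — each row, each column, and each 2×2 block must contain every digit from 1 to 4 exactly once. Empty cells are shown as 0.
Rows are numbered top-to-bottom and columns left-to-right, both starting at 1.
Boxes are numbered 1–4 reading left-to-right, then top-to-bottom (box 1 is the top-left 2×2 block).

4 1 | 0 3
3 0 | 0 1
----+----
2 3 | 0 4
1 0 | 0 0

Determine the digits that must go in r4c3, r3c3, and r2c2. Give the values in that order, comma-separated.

For r4c3:
  Consider where 3 can go in column 3.
  r1c3 is out (row 1 already has a 3).
  r2c3 is out (row 2 already has a 3).
  r3c3 is out (row 3 already has a 3).
  So the only cell in column 3 that can hold 3 is r4c3.
  So r4c3 = 3.
For r3c3:
  Row 3 already contains {2, 3, 4}.
  Column 3 already contains {}.
  Its 2×2 block (box 4) already contains {4}.
  The only value from 1–4 not eliminated is 1, so r3c3 = 1.
For r2c2:
  Row 2 already contains {1, 3}.
  Column 2 already contains {1, 3}.
  Its 2×2 block (box 1) already contains {1, 3, 4}.
  The only value from 1–4 not eliminated is 2, so r2c2 = 2.

3,1,2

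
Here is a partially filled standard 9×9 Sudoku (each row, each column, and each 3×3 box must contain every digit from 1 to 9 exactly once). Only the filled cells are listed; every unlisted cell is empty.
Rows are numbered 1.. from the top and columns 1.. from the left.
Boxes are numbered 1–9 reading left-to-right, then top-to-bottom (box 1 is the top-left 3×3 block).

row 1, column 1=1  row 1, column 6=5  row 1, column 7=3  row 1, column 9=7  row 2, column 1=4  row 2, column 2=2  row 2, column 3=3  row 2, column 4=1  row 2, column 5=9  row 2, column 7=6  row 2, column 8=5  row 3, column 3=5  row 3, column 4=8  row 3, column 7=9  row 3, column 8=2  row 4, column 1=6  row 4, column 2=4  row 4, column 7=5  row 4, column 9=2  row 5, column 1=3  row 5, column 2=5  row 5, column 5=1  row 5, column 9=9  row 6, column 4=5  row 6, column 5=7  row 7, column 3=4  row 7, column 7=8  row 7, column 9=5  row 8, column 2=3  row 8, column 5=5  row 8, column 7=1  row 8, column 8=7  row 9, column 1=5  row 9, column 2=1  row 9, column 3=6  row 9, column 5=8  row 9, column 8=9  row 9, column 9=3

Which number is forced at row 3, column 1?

7

Row 3 already contains {2, 5, 8, 9}.
Column 1 already contains {1, 3, 4, 5, 6}.
Its 3×3 block (box 1) already contains {1, 2, 3, 4, 5}.
The only value from 1–9 not eliminated is 7, so row 3, column 1 = 7.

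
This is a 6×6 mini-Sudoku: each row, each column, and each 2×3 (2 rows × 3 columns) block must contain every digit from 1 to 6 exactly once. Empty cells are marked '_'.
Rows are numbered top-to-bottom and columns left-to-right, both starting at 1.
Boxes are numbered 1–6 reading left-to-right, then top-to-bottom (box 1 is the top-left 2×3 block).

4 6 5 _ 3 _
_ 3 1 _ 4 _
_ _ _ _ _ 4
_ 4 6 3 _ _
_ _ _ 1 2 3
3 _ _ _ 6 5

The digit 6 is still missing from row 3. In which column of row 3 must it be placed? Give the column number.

Consider where 6 can go in row 3.
R3C1 is out (box 3 already has a 6).
R3C2 is out (column 2 already has a 6).
R3C3 is out (column 3 already has a 6).
R3C5 is out (column 5 already has a 6).
So the only cell in row 3 that can hold 6 is R3C4.
That is column 4.

4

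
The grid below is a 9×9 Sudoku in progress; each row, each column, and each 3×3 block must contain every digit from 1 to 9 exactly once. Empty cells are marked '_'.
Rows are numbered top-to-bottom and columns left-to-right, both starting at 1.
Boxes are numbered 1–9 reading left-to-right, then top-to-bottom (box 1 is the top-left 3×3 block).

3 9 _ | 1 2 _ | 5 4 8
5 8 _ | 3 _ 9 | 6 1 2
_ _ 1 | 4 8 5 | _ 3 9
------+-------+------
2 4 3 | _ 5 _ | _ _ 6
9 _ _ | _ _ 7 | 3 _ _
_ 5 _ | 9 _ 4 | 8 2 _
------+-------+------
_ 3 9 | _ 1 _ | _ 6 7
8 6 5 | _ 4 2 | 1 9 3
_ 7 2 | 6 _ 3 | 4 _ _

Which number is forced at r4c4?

Row 4 already contains {2, 3, 4, 5, 6}.
Column 4 already contains {1, 3, 4, 6, 9}.
Its 3×3 block (box 5) already contains {4, 5, 7, 9}.
The only value from 1–9 not eliminated is 8, so r4c4 = 8.

8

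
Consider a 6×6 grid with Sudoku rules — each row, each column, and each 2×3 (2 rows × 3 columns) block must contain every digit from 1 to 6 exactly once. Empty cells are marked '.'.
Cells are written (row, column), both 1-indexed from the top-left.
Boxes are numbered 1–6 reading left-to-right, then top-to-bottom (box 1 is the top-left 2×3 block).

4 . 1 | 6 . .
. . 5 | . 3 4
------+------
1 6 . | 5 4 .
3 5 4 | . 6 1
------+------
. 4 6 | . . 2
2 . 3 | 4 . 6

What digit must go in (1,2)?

Cell (1,2) itself could take any of {2, 3} by direct elimination.
Consider where 3 can go in column 2.
(2,2) is out (row 2 already has a 3).
(6,2) is out (row 6 already has a 3).
So the only cell in column 2 that can hold 3 is (1,2).
Therefore (1,2) = 3.

3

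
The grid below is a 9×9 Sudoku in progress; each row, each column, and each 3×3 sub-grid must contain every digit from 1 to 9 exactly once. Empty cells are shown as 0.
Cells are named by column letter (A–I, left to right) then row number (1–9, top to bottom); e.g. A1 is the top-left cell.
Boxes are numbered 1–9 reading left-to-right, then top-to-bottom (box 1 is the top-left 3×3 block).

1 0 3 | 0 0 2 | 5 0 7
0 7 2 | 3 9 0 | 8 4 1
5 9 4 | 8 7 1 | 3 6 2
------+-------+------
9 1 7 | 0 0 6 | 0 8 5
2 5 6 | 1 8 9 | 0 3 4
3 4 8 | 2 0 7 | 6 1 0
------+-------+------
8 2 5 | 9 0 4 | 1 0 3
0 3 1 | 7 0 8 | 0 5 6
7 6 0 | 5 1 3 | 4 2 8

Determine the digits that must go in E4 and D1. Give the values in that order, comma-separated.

For E4:
  Consider where 3 can go in box 5.
  D4 is out (column D already has a 3).
  E6 is out (row 6 already has a 3).
  So the only cell in box 5 that can hold 3 is E4.
  So E4 = 3.
For D1:
  Consider where 6 can go in column D.
  D4 is out (row 4 already has a 6).
  So the only cell in column D that can hold 6 is D1.
  So D1 = 6.

3,6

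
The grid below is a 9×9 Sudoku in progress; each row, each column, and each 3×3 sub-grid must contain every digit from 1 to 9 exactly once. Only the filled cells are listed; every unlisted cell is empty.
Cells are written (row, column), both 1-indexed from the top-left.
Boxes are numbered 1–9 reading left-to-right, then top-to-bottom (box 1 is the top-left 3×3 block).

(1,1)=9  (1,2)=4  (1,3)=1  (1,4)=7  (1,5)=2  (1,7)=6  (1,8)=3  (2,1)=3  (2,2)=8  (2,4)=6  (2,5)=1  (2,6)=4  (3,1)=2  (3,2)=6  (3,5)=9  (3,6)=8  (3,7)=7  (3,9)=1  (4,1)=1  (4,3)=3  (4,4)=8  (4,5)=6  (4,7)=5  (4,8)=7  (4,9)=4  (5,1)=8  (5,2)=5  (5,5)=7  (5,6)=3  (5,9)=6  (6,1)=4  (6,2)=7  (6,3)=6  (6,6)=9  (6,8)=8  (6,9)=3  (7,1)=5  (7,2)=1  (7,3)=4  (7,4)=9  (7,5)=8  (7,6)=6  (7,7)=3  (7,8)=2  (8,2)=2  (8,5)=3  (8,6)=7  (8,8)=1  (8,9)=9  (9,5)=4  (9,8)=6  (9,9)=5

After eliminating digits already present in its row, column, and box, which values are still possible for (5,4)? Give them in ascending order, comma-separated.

Row 5 already contains {3, 5, 6, 7, 8}.
Column 4 already contains {6, 7, 8, 9}.
Its 3×3 block (box 5) already contains {3, 6, 7, 8, 9}.
Removing those from 1–9 leaves {1, 2, 4} as the candidates for (5,4).

1,2,4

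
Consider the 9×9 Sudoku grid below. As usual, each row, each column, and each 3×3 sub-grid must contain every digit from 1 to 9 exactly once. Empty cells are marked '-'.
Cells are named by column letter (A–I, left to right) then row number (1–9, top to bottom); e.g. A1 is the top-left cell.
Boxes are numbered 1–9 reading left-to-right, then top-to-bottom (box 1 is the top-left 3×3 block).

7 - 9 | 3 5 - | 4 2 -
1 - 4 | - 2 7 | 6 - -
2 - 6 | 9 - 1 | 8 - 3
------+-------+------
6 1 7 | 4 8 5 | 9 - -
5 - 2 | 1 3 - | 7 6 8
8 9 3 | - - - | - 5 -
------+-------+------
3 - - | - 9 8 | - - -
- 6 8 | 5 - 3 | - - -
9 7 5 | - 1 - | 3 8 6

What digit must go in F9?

4

Cell F9 itself could take any of {2, 4} by direct elimination.
Consider where 4 can go in row 9.
D9 is out (column D already has a 4).
So the only cell in row 9 that can hold 4 is F9.
Therefore F9 = 4.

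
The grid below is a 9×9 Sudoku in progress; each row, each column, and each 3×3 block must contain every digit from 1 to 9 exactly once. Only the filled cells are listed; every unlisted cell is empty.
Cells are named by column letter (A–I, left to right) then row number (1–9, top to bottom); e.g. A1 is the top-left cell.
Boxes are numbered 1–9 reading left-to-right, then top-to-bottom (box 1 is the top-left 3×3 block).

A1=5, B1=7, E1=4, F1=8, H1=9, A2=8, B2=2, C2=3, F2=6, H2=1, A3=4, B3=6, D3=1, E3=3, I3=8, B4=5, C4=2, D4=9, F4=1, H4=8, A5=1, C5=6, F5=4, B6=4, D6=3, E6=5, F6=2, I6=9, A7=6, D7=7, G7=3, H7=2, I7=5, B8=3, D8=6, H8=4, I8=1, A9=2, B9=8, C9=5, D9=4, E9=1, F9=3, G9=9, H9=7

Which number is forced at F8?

Cell F8 itself could take any of {5, 9} by direct elimination.
Consider where 5 can go in box 8.
E7 is out (row 7 already has a 5).
F7 is out (row 7 already has a 5).
E8 is out (column E already has a 5).
So the only cell in box 8 that can hold 5 is F8.
Therefore F8 = 5.

5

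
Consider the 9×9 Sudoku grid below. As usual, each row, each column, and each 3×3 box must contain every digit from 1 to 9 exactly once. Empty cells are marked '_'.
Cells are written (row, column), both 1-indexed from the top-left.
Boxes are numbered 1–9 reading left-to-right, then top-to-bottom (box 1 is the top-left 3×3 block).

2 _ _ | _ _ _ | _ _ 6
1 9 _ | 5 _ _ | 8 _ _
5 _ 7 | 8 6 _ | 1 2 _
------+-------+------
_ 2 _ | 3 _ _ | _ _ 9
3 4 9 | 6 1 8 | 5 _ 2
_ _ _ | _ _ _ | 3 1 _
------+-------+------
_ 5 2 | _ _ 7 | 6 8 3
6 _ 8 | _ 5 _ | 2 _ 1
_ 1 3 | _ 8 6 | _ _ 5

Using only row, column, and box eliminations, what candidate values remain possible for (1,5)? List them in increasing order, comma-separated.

Row 1 already contains {2, 6}.
Column 5 already contains {1, 5, 6, 8}.
Its 3×3 block (box 2) already contains {5, 6, 8}.
Removing those from 1–9 leaves {3, 4, 7, 9} as the candidates for (1,5).

3,4,7,9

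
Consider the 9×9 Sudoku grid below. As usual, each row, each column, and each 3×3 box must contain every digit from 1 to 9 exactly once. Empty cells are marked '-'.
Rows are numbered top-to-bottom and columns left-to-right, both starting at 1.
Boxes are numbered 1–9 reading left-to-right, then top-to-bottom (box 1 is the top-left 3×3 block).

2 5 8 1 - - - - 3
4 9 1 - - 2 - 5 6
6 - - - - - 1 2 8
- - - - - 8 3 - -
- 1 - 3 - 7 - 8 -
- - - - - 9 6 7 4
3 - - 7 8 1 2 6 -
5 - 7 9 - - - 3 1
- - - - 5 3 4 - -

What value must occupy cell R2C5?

3

Cell R2C5 itself could take any of {3, 7} by direct elimination.
Consider where 3 can go in row 2.
R2C4 is out (column 4 already has a 3).
R2C7 is out (column 7 already has a 3).
So the only cell in row 2 that can hold 3 is R2C5.
Therefore R2C5 = 3.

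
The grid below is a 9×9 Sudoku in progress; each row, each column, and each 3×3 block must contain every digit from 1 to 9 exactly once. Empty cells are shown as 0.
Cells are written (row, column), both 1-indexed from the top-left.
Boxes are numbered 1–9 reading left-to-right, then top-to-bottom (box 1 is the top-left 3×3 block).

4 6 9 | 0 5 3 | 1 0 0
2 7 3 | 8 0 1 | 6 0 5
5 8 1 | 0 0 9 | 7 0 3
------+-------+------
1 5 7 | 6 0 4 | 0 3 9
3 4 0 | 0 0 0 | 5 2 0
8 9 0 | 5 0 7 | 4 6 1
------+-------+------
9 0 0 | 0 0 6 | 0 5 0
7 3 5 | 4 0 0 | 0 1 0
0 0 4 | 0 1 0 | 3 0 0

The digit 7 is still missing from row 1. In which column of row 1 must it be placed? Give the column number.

4

Consider where 7 can go in row 1.
(1,8) is out (box 3 already has a 7).
(1,9) is out (box 3 already has a 7).
So the only cell in row 1 that can hold 7 is (1,4).
That is column 4.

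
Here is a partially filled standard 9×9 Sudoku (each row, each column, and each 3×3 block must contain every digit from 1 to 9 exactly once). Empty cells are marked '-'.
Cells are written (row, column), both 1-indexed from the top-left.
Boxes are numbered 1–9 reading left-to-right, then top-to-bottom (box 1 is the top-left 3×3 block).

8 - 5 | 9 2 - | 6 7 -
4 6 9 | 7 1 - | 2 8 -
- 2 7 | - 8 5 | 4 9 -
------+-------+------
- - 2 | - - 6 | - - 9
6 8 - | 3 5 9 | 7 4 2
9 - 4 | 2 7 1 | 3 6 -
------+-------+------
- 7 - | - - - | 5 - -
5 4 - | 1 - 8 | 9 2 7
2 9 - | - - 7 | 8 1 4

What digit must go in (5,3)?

Row 5 already contains {2, 3, 4, 5, 6, 7, 8, 9}.
Column 3 already contains {2, 4, 5, 7, 9}.
Its 3×3 block (box 4) already contains {2, 4, 6, 8, 9}.
The only value from 1–9 not eliminated is 1, so (5,3) = 1.

1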